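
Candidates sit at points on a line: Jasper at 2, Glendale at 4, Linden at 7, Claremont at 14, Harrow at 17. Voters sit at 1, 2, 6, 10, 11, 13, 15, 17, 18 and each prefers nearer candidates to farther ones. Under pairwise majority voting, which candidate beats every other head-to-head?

Claremont

With single-peaked preferences on a line, the Condorcet winner is the candidate closest to the median voter.
The median voter (position 11) is closest to Claremont at 14.
Check: Claremont vs Glendale — voters closer to Claremont: 6 of 9.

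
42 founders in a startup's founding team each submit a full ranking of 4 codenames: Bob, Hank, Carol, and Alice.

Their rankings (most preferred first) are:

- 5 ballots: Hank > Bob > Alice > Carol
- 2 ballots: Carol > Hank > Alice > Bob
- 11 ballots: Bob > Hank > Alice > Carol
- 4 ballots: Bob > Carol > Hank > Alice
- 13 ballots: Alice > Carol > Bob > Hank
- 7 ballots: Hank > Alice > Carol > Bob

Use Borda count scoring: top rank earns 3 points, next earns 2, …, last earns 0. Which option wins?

Alice

Borda scores:
  Bob: 5·2 + 2·0 + 11·3 + 4·3 + 13·1 + 7·0 = 68
  Hank: 5·3 + 2·2 + 11·2 + 4·1 + 13·0 + 7·3 = 66
  Carol: 5·0 + 2·3 + 11·0 + 4·2 + 13·2 + 7·1 = 47
  Alice: 5·1 + 2·1 + 11·1 + 4·0 + 13·3 + 7·2 = 71
Alice has the highest total.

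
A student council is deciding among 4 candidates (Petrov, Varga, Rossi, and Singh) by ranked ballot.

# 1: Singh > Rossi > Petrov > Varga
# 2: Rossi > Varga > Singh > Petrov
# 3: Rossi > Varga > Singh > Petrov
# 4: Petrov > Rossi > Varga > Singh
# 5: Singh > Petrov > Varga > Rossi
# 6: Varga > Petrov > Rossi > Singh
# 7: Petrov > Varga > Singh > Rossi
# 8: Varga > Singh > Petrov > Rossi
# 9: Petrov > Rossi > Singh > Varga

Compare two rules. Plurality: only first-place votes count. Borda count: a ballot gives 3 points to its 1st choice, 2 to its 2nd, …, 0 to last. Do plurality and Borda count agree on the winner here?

Yes

Plurality first-place counts: Petrov 3, Varga 2, Rossi 2, Singh 2 → Petrov.
Borda totals: Petrov 15, Varga 14, Rossi 13, Singh 12 → Petrov.
The two rules agree on Petrov.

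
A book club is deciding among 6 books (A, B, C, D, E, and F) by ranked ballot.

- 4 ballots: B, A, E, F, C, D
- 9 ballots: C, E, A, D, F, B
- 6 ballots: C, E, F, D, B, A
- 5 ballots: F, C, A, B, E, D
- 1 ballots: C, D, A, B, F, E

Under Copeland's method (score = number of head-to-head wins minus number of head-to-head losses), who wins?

C

Pairwise results:
  A vs B: A wins 15–10.
  A vs C: C wins 21–4.
  A vs D: A wins 18–7.
  A vs E: E wins 15–10.
  A vs F: A wins 14–11.
  B vs C: C wins 21–4.
  B vs D: D wins 16–9.
  B vs E: E wins 15–10.
  B vs F: F wins 20–5.
  C vs D: C wins 25–0.
  C vs E: C wins 21–4.
  C vs F: C wins 16–9.
  D vs E: E wins 24–1.
  D vs F: F wins 15–10.
  E vs F: E wins 19–6.
Copeland scores (wins − losses):
  A: 3 − 2 = 1
  B: 0 − 5 = -5
  C: 5 − 0 = 5
  D: 1 − 4 = -3
  E: 4 − 1 = 3
  F: 2 − 3 = -1
C has the best Copeland score.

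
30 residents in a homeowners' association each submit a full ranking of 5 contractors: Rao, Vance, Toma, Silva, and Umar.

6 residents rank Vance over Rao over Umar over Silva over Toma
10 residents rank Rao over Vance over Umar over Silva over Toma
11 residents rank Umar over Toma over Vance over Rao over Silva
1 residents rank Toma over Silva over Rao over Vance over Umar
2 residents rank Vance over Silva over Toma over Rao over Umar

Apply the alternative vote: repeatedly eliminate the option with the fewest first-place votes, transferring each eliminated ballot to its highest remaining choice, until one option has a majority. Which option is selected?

Round 1: Umar 11, Rao 10, Vance 8, Toma 1, Silva 0. Silva has the fewest and is eliminated.
Round 2: Umar 11, Rao 10, Vance 8, Toma 1. Toma has the fewest and is eliminated.
Round 3: Rao 11, Umar 11, Vance 8. Vance has the fewest and is eliminated.
Round 4: Rao 19, Umar 11. Rao has a majority.

Rao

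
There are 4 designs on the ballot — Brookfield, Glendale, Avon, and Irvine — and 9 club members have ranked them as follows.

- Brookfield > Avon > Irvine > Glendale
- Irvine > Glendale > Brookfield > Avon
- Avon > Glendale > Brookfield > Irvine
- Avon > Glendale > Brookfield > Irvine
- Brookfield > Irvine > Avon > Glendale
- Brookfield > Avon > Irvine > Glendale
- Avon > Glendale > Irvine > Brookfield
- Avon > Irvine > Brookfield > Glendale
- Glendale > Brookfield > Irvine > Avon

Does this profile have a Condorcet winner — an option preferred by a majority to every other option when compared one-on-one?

Head-to-head results (9 voters total):
Brookfield vs Glendale: Glendale wins 5–4.
Brookfield vs Avon: Brookfield wins 5–4.
Brookfield vs Irvine: Brookfield wins 6–3.
Glendale vs Avon: Avon wins 7–2.
Glendale vs Irvine: Irvine wins 5–4.
Avon vs Irvine: Avon wins 6–3.
No candidate beats all others: Brookfield beats Avon beats Glendale beats Brookfield, a majority cycle.

No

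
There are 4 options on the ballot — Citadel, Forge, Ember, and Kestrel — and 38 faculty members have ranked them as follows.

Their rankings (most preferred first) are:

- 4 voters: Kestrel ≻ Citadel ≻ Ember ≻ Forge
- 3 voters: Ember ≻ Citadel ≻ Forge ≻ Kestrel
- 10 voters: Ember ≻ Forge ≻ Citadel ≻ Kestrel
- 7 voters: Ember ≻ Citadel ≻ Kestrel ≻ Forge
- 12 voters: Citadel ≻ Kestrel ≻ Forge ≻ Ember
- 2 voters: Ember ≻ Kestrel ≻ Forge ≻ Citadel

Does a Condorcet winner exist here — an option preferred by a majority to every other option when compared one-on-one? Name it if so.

Ember

Head-to-head results (38 voters total):
Citadel vs Forge: Citadel wins 26–12.
Citadel vs Ember: Ember wins 22–16.
Citadel vs Kestrel: Citadel wins 32–6.
Forge vs Ember: Ember wins 26–12.
Forge vs Kestrel: Kestrel wins 25–13.
Ember vs Kestrel: Ember wins 22–16.
Ember beats each rival — Citadel (22–16), Forge (26–12), Kestrel (22–16) — so Ember is the Condorcet winner.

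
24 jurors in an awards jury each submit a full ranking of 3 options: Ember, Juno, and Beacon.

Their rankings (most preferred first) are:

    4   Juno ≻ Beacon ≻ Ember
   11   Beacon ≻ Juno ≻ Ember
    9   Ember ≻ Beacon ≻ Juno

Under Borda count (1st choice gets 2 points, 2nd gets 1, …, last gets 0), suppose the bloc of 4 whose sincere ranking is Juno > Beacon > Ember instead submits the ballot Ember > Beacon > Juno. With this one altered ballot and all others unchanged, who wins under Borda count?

Borda totals with the altered ballot: Ember 26, Juno 11, Beacon 35.
The winner is unchanged: still Beacon.

Beacon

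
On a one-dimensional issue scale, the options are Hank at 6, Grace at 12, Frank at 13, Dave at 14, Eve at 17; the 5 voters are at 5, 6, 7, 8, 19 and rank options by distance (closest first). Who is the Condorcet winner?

With single-peaked preferences on a line, the Condorcet winner is the candidate closest to the median voter.
The median voter (position 7) is closest to Hank at 6.
Check: Hank vs Frank — voters closer to Hank: 4 of 5.

Hank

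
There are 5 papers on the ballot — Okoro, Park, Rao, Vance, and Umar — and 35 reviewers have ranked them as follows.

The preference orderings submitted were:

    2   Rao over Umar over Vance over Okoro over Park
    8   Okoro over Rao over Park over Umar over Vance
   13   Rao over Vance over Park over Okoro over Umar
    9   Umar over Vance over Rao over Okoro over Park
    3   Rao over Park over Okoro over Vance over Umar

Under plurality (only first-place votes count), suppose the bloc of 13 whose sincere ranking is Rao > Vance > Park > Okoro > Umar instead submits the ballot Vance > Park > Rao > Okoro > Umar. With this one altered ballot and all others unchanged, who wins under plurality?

Vance

First-place totals with the altered ballot: Okoro 8, Park 0, Rao 5, Vance 13, Umar 9.
The switch changes the winner from Rao to Vance.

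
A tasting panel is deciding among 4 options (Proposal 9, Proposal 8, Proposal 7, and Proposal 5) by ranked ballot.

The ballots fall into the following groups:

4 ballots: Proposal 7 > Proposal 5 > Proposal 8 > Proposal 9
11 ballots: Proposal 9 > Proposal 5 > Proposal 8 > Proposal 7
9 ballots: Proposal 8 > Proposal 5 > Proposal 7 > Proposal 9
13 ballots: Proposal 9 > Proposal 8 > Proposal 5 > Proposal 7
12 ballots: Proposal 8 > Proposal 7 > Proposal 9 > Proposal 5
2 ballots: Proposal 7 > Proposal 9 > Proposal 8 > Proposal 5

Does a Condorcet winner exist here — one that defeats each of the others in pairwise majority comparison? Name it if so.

Head-to-head results (51 voters total):
Proposal 9 vs Proposal 8: Proposal 9 wins 26–25.
Proposal 9 vs Proposal 7: Proposal 7 wins 27–24.
Proposal 9 vs Proposal 5: Proposal 9 wins 38–13.
Proposal 8 vs Proposal 7: Proposal 8 wins 45–6.
Proposal 8 vs Proposal 5: Proposal 8 wins 36–15.
Proposal 7 vs Proposal 5: Proposal 5 wins 33–18.
No candidate beats all others: Proposal 9 beats Proposal 8 beats Proposal 7 beats Proposal 9, a majority cycle.

No Condorcet winner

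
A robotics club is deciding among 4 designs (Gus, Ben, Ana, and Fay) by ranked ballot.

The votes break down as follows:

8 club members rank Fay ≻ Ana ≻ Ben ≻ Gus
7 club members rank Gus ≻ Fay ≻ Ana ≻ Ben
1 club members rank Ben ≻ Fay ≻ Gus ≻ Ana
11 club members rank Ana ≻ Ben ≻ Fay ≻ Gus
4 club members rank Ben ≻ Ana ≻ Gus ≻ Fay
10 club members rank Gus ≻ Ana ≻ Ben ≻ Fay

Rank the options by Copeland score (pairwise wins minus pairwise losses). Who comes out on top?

Pairwise results:
  Gus vs Ben: Ben wins 24–17.
  Gus vs Ana: Ana wins 23–18.
  Gus vs Fay: Gus wins 21–20.
  Ben vs Ana: Ana wins 36–5.
  Ben vs Fay: Ben wins 26–15.
  Ana vs Fay: Ana wins 25–16.
Copeland scores (wins − losses):
  Gus: 1 − 2 = -1
  Ben: 2 − 1 = 1
  Ana: 3 − 0 = 3
  Fay: 0 − 3 = -3
Ana has the best Copeland score.

Ana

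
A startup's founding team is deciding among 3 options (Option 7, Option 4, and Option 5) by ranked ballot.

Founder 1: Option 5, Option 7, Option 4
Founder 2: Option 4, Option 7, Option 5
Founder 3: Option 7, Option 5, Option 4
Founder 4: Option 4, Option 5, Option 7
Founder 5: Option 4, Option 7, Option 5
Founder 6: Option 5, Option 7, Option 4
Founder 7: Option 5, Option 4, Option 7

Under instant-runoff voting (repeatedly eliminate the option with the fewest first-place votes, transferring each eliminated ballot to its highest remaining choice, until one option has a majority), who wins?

Round 1: Option 4 3, Option 5 3, Option 7 1. Option 7 has the fewest and is eliminated.
Round 2: Option 5 4, Option 4 3. Option 5 has a majority.

Option 5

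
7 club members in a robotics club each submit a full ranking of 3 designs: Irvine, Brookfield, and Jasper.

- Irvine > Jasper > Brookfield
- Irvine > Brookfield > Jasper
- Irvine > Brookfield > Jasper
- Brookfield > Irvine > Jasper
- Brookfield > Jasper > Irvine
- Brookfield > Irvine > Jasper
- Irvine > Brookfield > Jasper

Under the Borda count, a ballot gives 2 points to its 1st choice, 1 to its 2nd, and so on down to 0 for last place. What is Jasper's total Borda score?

2

Borda scores:
  Irvine: 2 + 2 + 2 + 1 + 0 + 1 + 2 = 10
  Brookfield: 0 + 1 + 1 + 2 + 2 + 2 + 1 = 9
  Jasper: 1 + 0 + 0 + 0 + 1 + 0 + 0 = 2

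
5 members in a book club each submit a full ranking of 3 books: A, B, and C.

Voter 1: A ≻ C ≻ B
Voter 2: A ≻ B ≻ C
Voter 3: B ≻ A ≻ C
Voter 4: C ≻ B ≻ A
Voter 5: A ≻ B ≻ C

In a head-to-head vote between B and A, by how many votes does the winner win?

Ballots ranking B above A: 2.
Ballots ranking A above B: 3.
A wins 3–2, a margin of 1.

1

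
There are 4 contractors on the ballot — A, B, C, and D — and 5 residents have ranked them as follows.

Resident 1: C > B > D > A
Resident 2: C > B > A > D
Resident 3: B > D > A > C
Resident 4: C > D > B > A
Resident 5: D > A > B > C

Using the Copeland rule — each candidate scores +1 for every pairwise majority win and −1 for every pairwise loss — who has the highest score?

Pairwise results:
  A vs B: B wins 4–1.
  A vs C: C wins 3–2.
  A vs D: D wins 4–1.
  B vs C: C wins 3–2.
  B vs D: B wins 3–2.
  C vs D: C wins 3–2.
Copeland scores (wins − losses):
  A: 0 − 3 = -3
  B: 2 − 1 = 1
  C: 3 − 0 = 3
  D: 1 − 2 = -1
C has the best Copeland score.

C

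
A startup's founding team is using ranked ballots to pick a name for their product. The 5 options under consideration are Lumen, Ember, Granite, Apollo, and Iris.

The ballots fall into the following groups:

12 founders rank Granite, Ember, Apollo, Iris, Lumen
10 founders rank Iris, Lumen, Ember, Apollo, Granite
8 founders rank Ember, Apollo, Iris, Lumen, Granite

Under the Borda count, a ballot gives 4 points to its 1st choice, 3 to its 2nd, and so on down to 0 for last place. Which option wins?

Ember

Borda scores:
  Lumen: 12·0 + 10·3 + 8·1 = 38
  Ember: 12·3 + 10·2 + 8·4 = 88
  Granite: 12·4 + 10·0 + 8·0 = 48
  Apollo: 12·2 + 10·1 + 8·3 = 58
  Iris: 12·1 + 10·4 + 8·2 = 68
Ember has the highest total.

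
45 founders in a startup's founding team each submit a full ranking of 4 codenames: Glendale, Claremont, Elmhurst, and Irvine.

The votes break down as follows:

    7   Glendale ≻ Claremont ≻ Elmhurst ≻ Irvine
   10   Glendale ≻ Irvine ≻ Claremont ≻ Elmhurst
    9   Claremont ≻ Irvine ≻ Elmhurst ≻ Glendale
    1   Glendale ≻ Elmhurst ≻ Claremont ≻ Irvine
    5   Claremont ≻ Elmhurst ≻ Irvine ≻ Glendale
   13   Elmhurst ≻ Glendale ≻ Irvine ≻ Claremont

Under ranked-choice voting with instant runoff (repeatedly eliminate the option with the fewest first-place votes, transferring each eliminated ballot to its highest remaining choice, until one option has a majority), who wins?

Round 1: Glendale 18, Claremont 14, Elmhurst 13, Irvine 0. Irvine has the fewest and is eliminated.
Round 2: Glendale 18, Claremont 14, Elmhurst 13. Elmhurst has the fewest and is eliminated.
Round 3: Glendale 31, Claremont 14. Glendale has a majority.

Glendale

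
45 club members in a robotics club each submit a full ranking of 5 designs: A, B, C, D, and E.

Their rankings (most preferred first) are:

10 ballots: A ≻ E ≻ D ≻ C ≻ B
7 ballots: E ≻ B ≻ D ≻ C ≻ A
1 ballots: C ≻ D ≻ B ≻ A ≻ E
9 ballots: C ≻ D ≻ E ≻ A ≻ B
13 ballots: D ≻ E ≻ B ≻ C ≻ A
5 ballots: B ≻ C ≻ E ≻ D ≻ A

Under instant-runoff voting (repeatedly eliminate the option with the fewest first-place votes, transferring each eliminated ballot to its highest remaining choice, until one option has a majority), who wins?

D

Round 1: D 13, A 10, C 10, E 7, B 5. B has the fewest and is eliminated.
Round 2: C 15, D 13, A 10, E 7. E has the fewest and is eliminated.
Round 3: D 20, C 15, A 10. A has the fewest and is eliminated.
Round 4: D 30, C 15. D has a majority.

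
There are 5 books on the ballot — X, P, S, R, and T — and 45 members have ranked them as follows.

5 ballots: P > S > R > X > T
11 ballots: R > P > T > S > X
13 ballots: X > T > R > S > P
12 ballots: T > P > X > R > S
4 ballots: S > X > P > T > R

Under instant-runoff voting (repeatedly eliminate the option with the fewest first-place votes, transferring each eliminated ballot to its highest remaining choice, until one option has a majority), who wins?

X

Round 1: X 13, T 12, R 11, P 5, S 4. S has the fewest and is eliminated.
Round 2: X 17, T 12, R 11, P 5. P has the fewest and is eliminated.
Round 3: X 17, R 16, T 12. T has the fewest and is eliminated.
Round 4: X 29, R 16. X has a majority.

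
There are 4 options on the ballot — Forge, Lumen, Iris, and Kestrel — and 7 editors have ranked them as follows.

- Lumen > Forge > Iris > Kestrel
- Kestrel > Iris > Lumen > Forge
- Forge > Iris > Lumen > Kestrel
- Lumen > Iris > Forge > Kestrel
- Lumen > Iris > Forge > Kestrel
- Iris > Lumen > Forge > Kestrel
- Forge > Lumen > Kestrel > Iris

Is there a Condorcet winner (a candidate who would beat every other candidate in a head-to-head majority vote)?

Head-to-head results (7 voters total):
Forge vs Lumen: Lumen wins 5–2.
Forge vs Iris: Iris wins 4–3.
Forge vs Kestrel: Forge wins 6–1.
Lumen vs Iris: Lumen wins 4–3.
Lumen vs Kestrel: Lumen wins 6–1.
Iris vs Kestrel: Iris wins 5–2.
Lumen beats each rival — Forge (5–2), Iris (4–3), Kestrel (6–1) — so Lumen is the Condorcet winner.

Yes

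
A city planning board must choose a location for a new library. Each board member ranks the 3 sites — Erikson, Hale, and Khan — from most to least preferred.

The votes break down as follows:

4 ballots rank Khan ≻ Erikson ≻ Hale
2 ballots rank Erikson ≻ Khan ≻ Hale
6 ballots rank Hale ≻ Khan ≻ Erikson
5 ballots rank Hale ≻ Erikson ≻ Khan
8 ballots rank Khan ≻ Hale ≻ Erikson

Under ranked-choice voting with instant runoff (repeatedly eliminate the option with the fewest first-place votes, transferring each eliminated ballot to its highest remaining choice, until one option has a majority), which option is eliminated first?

Round 1: Khan 12, Hale 11, Erikson 2. Erikson has the fewest and is eliminated.
Round 2: Khan 14, Hale 11. Khan has a majority.

Erikson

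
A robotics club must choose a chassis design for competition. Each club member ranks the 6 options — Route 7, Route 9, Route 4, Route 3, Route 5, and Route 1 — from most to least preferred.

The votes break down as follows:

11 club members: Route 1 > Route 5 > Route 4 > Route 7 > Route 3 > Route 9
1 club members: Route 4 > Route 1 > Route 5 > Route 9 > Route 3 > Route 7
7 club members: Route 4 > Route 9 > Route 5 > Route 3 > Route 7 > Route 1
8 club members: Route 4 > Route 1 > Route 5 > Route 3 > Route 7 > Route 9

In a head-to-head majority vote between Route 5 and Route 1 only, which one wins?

Ballots ranking Route 5 above Route 1: 7.
Ballots ranking Route 1 above Route 5: 11+1+8 = 20.
Route 1 wins the head-to-head, 20–7.

Route 1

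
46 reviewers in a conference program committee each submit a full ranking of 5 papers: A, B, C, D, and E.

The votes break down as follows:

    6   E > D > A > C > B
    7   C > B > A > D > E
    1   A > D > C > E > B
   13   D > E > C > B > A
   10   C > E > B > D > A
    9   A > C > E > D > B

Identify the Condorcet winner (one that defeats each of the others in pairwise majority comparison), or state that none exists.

C

Head-to-head results (46 voters total):
A vs B: B wins 30–16.
A vs C: C wins 30–16.
A vs D: D wins 29–17.
A vs E: E wins 29–17.
B vs C: C wins 46–0.
B vs D: D wins 29–17.
B vs E: E wins 39–7.
C vs D: C wins 26–20.
C vs E: C wins 27–19.
D vs E: E wins 25–21.
C beats each rival — A (30–16), B (46–0), D (26–20), E (27–19) — so C is the Condorcet winner.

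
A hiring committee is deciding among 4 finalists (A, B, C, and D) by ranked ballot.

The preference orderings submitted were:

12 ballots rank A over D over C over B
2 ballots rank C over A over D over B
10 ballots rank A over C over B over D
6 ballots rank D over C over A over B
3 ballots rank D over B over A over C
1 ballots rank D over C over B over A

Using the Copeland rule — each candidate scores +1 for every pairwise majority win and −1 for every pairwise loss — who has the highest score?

Pairwise results:
  A vs B: A wins 30–4.
  A vs C: A wins 25–9.
  A vs D: A wins 24–10.
  B vs C: C wins 31–3.
  B vs D: D wins 24–10.
  C vs D: D wins 22–12.
Copeland scores (wins − losses):
  A: 3 − 0 = 3
  B: 0 − 3 = -3
  C: 1 − 2 = -1
  D: 2 − 1 = 1
A has the best Copeland score.

A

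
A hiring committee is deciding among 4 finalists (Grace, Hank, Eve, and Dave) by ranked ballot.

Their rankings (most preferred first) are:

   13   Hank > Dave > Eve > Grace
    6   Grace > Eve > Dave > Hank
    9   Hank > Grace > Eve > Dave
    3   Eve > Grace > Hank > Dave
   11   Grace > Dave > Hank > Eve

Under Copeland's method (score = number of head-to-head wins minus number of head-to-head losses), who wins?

Pairwise results:
  Grace vs Hank: Hank wins 22–20.
  Grace vs Eve: Grace wins 26–16.
  Grace vs Dave: Grace wins 29–13.
  Hank vs Eve: Hank wins 33–9.
  Hank vs Dave: Hank wins 25–17.
  Eve vs Dave: Dave wins 24–18.
Copeland scores (wins − losses):
  Grace: 2 − 1 = 1
  Hank: 3 − 0 = 3
  Eve: 0 − 3 = -3
  Dave: 1 − 2 = -1
Hank has the best Copeland score.

Hank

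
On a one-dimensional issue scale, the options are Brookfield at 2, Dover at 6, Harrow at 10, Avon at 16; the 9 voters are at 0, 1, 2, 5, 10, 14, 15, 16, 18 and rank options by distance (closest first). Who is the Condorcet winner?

Harrow

With single-peaked preferences on a line, the Condorcet winner is the candidate closest to the median voter.
The median voter (position 10) is closest to Harrow at 10.
Check: Harrow vs Avon — voters closer to Harrow: 5 of 9.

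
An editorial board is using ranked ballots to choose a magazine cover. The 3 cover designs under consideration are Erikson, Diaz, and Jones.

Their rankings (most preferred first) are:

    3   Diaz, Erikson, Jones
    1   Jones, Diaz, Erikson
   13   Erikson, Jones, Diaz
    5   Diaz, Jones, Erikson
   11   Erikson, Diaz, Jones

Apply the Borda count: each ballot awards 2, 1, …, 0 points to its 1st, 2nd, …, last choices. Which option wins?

Borda scores:
  Erikson: 3·1 + 0 + 13·2 + 5·0 + 11·2 = 51
  Diaz: 3·2 + 1 + 13·0 + 5·2 + 11·1 = 28
  Jones: 3·0 + 2 + 13·1 + 5·1 + 11·0 = 20
Erikson has the highest total.

Erikson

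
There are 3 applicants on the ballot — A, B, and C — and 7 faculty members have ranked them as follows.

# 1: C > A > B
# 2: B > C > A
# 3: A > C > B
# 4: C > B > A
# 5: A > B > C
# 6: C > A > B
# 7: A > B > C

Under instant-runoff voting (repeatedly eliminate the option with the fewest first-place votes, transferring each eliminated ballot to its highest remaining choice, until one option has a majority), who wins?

Round 1: A 3, C 3, B 1. B has the fewest and is eliminated.
Round 2: C 4, A 3. C has a majority.

C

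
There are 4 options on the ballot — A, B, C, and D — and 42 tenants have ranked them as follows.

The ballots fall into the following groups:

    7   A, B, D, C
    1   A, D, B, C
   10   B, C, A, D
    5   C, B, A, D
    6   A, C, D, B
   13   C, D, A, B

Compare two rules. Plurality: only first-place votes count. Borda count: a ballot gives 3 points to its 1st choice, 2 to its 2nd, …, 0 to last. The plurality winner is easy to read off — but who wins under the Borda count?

C

Plurality first-place counts: A 14, B 10, C 18, D 0 → C.
Borda totals: A 70, B 55, C 86, D 41 → C.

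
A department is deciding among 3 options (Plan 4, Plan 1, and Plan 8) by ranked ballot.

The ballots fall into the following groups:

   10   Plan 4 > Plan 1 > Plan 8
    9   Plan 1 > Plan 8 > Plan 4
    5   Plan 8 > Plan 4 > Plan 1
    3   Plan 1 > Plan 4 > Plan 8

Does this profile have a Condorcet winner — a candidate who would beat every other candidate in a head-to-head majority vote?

Head-to-head results (27 voters total):
Plan 4 vs Plan 1: Plan 4 wins 15–12.
Plan 4 vs Plan 8: Plan 8 wins 14–13.
Plan 1 vs Plan 8: Plan 1 wins 22–5.
No candidate beats all others: Plan 4 beats Plan 1 beats Plan 8 beats Plan 4, a majority cycle.

No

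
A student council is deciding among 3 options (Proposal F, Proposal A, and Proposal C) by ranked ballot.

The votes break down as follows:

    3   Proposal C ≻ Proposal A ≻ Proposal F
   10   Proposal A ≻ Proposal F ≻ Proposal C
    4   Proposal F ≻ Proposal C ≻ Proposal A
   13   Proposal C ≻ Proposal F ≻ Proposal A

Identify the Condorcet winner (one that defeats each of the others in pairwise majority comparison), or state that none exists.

Head-to-head results (30 voters total):
Proposal F vs Proposal A: Proposal F wins 17–13.
Proposal F vs Proposal C: Proposal C wins 16–14.
Proposal A vs Proposal C: Proposal C wins 20–10.
Proposal C beats each rival — Proposal F (16–14), Proposal A (20–10) — so Proposal C is the Condorcet winner.

Proposal C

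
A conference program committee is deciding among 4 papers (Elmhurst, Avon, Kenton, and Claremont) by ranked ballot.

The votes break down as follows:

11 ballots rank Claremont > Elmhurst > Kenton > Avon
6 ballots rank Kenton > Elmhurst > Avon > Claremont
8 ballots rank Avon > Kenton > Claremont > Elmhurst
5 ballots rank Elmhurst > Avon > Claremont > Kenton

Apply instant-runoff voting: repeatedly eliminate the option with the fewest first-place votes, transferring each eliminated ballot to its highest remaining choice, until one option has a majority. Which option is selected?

Round 1: Claremont 11, Avon 8, Kenton 6, Elmhurst 5. Elmhurst has the fewest and is eliminated.
Round 2: Avon 13, Claremont 11, Kenton 6. Kenton has the fewest and is eliminated.
Round 3: Avon 19, Claremont 11. Avon has a majority.

Avon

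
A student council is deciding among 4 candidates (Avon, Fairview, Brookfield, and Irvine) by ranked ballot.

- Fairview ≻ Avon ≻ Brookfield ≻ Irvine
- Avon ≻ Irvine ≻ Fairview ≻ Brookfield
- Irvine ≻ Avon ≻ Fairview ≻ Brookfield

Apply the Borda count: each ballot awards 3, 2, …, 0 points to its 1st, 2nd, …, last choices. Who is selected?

Avon

Borda scores:
  Avon: 2 + 3 + 2 = 7
  Fairview: 3 + 1 + 1 = 5
  Brookfield: 1 + 0 + 0 = 1
  Irvine: 0 + 2 + 3 = 5
Avon has the highest total.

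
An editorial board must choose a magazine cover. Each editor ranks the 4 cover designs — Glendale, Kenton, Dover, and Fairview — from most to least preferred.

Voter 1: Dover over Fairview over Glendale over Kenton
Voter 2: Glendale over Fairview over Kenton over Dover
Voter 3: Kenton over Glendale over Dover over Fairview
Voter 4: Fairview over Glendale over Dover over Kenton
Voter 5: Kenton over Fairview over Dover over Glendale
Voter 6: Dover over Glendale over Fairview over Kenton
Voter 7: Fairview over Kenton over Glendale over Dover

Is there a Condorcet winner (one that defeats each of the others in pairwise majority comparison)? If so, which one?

Head-to-head results (7 voters total):
Glendale vs Kenton: Glendale wins 4–3.
Glendale vs Dover: Glendale wins 4–3.
Glendale vs Fairview: Fairview wins 4–3.
Kenton vs Dover: Kenton wins 4–3.
Kenton vs Fairview: Fairview wins 5–2.
Dover vs Fairview: Fairview wins 4–3.
Fairview beats each rival — Glendale (4–3), Kenton (5–2), Dover (4–3) — so Fairview is the Condorcet winner.

Fairview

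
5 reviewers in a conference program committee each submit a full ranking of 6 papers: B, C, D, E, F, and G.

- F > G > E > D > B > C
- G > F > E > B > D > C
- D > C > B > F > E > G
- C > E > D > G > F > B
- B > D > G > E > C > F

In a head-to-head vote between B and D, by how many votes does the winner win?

Ballots ranking B above D: 2.
Ballots ranking D above B: 3.
D wins 3–2, a margin of 1.

1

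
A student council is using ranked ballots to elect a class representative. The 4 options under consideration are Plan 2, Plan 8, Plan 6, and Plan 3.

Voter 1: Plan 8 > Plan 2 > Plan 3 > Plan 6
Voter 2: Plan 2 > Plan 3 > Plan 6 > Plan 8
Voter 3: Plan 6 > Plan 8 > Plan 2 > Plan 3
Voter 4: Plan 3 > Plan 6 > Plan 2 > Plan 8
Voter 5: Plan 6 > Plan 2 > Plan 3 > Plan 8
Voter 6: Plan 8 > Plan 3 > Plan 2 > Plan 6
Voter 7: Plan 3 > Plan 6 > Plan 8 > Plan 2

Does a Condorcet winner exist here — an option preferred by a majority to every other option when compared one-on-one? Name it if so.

No Condorcet winner

Head-to-head results (7 voters total):
Plan 2 vs Plan 8: Plan 8 wins 4–3.
Plan 2 vs Plan 6: Plan 6 wins 4–3.
Plan 2 vs Plan 3: Plan 2 wins 4–3.
Plan 8 vs Plan 6: Plan 6 wins 5–2.
Plan 8 vs Plan 3: Plan 3 wins 4–3.
Plan 6 vs Plan 3: Plan 3 wins 5–2.
No candidate beats all others: Plan 2 beats Plan 3 beats Plan 8 beats Plan 2, a majority cycle.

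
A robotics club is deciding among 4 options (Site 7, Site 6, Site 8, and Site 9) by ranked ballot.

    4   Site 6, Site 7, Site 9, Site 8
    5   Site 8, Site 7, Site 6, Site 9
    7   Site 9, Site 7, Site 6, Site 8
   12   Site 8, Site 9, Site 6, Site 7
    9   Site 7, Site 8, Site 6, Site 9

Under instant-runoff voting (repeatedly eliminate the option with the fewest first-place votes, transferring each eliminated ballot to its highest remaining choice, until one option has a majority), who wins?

Site 7

Round 1: Site 8 17, Site 7 9, Site 9 7, Site 6 4. Site 6 has the fewest and is eliminated.
Round 2: Site 8 17, Site 7 13, Site 9 7. Site 9 has the fewest and is eliminated.
Round 3: Site 7 20, Site 8 17. Site 7 has a majority.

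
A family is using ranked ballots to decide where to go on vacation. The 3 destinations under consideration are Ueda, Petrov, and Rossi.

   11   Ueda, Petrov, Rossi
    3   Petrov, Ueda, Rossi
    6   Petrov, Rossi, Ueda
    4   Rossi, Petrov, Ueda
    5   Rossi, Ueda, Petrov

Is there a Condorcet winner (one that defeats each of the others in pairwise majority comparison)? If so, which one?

Head-to-head results (29 voters total):
Ueda vs Petrov: Ueda wins 16–13.
Ueda vs Rossi: Rossi wins 15–14.
Petrov vs Rossi: Petrov wins 20–9.
No candidate beats all others: Ueda beats Petrov beats Rossi beats Ueda, a majority cycle.

There is no Condorcet winner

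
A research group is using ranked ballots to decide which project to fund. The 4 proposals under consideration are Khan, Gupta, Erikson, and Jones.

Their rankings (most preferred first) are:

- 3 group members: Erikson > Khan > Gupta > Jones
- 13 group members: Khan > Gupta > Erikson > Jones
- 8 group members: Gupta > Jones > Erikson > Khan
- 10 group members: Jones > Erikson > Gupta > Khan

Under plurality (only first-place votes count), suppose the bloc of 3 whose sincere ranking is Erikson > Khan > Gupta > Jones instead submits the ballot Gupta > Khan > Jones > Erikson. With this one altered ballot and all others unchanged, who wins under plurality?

Khan

First-place totals with the altered ballot: Khan 13, Gupta 11, Erikson 0, Jones 10.
The winner is unchanged: still Khan.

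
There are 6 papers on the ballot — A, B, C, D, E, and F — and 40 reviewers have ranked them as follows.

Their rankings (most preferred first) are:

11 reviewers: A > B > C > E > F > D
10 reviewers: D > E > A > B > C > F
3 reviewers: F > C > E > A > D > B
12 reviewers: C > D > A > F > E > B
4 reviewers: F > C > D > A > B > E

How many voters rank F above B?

19

Ballots ranking F above B: 3+12+4 = 19.
Ballots ranking B above F: 11+10 = 21.
So 19 of 40 voters prefer F to B.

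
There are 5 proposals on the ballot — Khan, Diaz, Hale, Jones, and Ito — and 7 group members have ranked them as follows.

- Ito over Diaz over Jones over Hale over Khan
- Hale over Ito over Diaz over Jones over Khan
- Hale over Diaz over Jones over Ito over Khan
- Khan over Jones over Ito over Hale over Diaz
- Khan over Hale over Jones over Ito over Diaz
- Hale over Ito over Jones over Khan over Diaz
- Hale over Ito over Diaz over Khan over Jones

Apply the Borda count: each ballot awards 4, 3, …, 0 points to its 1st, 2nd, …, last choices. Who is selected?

Borda scores:
  Khan: 0 + 0 + 0 + 4 + 4 + 1 + 1 = 10
  Diaz: 3 + 2 + 3 + 0 + 0 + 0 + 2 = 10
  Hale: 1 + 4 + 4 + 1 + 3 + 4 + 4 = 21
  Jones: 2 + 1 + 2 + 3 + 2 + 2 + 0 = 12
  Ito: 4 + 3 + 1 + 2 + 1 + 3 + 3 = 17
Hale has the highest total.

Hale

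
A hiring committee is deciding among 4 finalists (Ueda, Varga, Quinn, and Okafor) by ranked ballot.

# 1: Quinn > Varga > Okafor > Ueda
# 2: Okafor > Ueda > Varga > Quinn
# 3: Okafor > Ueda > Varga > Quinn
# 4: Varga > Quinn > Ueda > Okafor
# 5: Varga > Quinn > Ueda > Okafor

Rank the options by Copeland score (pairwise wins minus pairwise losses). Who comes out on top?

Pairwise results:
  Ueda vs Varga: Varga wins 3–2.
  Ueda vs Quinn: Quinn wins 3–2.
  Ueda vs Okafor: Okafor wins 3–2.
  Varga vs Quinn: Varga wins 4–1.
  Varga vs Okafor: Varga wins 3–2.
  Quinn vs Okafor: Quinn wins 3–2.
Copeland scores (wins − losses):
  Ueda: 0 − 3 = -3
  Varga: 3 − 0 = 3
  Quinn: 2 − 1 = 1
  Okafor: 1 − 2 = -1
Varga has the best Copeland score.

Varga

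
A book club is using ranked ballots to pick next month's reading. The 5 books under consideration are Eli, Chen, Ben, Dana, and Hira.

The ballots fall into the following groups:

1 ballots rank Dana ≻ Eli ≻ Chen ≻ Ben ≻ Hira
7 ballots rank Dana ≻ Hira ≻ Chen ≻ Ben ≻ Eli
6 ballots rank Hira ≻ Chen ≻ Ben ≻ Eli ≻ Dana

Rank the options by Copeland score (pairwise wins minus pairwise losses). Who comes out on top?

Pairwise results:
  Eli vs Chen: Chen wins 13–1.
  Eli vs Ben: Ben wins 13–1.
  Eli vs Dana: Dana wins 8–6.
  Eli vs Hira: Hira wins 13–1.
  Chen vs Ben: Chen wins 14–0.
  Chen vs Dana: Dana wins 8–6.
  Chen vs Hira: Hira wins 13–1.
  Ben vs Dana: Dana wins 8–6.
  Ben vs Hira: Hira wins 13–1.
  Dana vs Hira: Dana wins 8–6.
Copeland scores (wins − losses):
  Eli: 0 − 4 = -4
  Chen: 2 − 2 = 0
  Ben: 1 − 3 = -2
  Dana: 4 − 0 = 4
  Hira: 3 − 1 = 2
Dana has the best Copeland score.

Dana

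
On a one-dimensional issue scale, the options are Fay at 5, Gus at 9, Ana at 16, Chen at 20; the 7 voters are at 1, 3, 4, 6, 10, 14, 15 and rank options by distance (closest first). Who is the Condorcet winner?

With single-peaked preferences on a line, the Condorcet winner is the candidate closest to the median voter.
The median voter (position 6) is closest to Fay at 5.
Check: Fay vs Ana — voters closer to Fay: 5 of 7.

Fay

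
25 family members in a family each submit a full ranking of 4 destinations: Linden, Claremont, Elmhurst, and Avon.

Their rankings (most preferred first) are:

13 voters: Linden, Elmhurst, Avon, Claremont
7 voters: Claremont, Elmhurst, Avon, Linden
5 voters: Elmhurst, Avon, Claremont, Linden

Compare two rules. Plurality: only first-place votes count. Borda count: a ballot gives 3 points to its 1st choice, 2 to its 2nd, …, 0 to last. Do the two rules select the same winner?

No

Plurality first-place counts: Linden 13, Claremont 7, Elmhurst 5, Avon 0 → Linden.
Borda totals: Linden 39, Claremont 26, Elmhurst 55, Avon 30 → Elmhurst.
The two rules disagree: plurality picks Linden, Borda picks Elmhurst.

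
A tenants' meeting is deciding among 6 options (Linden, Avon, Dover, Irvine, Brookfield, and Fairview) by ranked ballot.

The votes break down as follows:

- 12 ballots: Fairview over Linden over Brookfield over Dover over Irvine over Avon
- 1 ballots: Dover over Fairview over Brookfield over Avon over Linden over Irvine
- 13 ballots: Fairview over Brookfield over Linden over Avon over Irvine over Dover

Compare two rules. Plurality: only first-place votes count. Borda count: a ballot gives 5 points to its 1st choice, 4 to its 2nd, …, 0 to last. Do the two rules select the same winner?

Yes

Plurality first-place counts: Linden 0, Avon 0, Dover 1, Irvine 0, Brookfield 0, Fairview 25 → Fairview.
Borda totals: Linden 88, Avon 28, Dover 29, Irvine 25, Brookfield 91, Fairview 129 → Fairview.
The two rules agree on Fairview.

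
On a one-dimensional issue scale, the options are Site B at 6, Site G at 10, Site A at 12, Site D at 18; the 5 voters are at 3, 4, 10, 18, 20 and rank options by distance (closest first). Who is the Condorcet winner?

With single-peaked preferences on a line, the Condorcet winner is the candidate closest to the median voter.
The median voter (position 10) is closest to Site G at 10.
Check: Site G vs Site B — voters closer to Site G: 3 of 5.

Site G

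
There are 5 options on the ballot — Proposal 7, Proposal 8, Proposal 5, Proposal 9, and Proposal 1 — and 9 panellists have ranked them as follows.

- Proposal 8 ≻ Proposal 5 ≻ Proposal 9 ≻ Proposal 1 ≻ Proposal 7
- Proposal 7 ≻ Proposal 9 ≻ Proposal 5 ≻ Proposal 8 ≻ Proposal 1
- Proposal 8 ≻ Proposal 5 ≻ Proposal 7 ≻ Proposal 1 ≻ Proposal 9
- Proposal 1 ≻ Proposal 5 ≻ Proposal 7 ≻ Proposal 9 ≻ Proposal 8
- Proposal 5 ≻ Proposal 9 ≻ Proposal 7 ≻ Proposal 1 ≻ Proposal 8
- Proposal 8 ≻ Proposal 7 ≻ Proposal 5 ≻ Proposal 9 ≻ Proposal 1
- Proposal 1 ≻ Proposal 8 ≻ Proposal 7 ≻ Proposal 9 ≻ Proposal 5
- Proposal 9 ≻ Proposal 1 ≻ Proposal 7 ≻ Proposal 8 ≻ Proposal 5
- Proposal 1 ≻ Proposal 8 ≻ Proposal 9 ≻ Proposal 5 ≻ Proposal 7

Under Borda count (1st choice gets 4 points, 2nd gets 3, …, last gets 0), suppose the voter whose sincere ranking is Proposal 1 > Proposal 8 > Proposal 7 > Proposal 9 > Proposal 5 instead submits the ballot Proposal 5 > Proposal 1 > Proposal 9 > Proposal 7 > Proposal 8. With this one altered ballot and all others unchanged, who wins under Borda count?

Borda totals with the altered ballot: Proposal 7 16, Proposal 8 17, Proposal 5 22, Proposal 9 18, Proposal 1 17.
The switch changes the winner from Proposal 8 to Proposal 5.

Proposal 5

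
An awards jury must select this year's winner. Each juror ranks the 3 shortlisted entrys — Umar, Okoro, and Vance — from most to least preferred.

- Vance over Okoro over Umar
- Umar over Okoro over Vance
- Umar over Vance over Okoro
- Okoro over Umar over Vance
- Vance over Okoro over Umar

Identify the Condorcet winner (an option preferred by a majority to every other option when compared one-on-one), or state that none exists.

Head-to-head results (5 voters total):
Umar vs Okoro: Okoro wins 3–2.
Umar vs Vance: Umar wins 3–2.
Okoro vs Vance: Vance wins 3–2.
No candidate beats all others: Umar beats Vance beats Okoro beats Umar, a majority cycle.

None — there is no Condorcet winner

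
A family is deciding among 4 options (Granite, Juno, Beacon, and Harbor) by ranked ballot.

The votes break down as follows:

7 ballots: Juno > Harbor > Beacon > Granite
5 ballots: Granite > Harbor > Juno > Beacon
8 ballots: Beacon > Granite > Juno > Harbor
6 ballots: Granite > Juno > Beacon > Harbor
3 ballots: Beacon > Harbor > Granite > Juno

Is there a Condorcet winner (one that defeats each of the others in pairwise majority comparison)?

Head-to-head results (29 voters total):
Granite vs Juno: Granite wins 22–7.
Granite vs Beacon: Beacon wins 18–11.
Granite vs Harbor: Granite wins 19–10.
Juno vs Beacon: Juno wins 18–11.
Juno vs Harbor: Juno wins 21–8.
Beacon vs Harbor: Beacon wins 17–12.
No candidate beats all others: Granite beats Juno beats Beacon beats Granite, a majority cycle.

No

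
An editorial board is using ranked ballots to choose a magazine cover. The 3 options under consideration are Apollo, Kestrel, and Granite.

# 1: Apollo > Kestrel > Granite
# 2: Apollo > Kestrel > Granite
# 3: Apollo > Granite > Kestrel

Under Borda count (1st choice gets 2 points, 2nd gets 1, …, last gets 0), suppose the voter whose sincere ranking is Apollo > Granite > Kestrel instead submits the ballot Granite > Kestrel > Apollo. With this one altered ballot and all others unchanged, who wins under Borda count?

Apollo

Borda totals with the altered ballot: Apollo 4, Kestrel 3, Granite 2.
The winner is unchanged: still Apollo.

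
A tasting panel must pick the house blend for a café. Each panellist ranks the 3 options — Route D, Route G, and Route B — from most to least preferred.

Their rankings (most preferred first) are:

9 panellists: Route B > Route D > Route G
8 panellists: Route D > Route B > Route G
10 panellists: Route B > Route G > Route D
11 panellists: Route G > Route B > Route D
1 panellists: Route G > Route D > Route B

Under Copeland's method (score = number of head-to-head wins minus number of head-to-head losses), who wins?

Pairwise results:
  Route D vs Route G: Route G wins 22–17.
  Route D vs Route B: Route B wins 30–9.
  Route G vs Route B: Route B wins 27–12.
Copeland scores (wins − losses):
  Route D: 0 − 2 = -2
  Route G: 1 − 1 = 0
  Route B: 2 − 0 = 2
Route B has the best Copeland score.

Route B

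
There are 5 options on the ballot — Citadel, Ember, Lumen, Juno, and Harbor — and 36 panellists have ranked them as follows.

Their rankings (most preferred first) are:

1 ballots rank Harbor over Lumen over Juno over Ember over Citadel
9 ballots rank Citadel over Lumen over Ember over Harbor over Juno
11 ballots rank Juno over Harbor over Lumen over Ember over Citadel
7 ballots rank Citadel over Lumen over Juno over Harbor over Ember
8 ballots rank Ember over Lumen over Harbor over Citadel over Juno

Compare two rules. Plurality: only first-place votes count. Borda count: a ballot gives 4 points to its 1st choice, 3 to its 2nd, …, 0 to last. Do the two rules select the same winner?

No

Plurality first-place counts: Citadel 16, Ember 8, Lumen 0, Juno 11, Harbor 1 → Citadel.
Borda totals: Citadel 72, Ember 62, Lumen 97, Juno 60, Harbor 69 → Lumen.
The two rules disagree: plurality picks Citadel, Borda picks Lumen.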